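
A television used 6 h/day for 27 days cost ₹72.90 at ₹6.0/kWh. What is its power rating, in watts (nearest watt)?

Energy = ₹72.90 ÷ ₹6.0/kWh = 12.15 kWh
Runtime = 6 h/day × 27 days = 162 h
Power = 12.15 kWh ÷ 162 h = 0.075 kW = 75 W

75 W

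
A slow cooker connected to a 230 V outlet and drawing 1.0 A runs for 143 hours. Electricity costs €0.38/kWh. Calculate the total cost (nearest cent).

Power = 1.0 A × 230 V = 230 W = 0.23 kW
Energy = 0.23 kW × 143 h = 32.89 kWh
Cost = 32.89 kWh × €0.38/kWh = €12.50

€12.50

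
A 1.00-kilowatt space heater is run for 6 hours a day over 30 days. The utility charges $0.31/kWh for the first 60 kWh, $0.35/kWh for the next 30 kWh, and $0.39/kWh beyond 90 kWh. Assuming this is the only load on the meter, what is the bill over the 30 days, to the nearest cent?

Runtime = 6 h/day × 30 days = 180 h
Energy = 1 kW × 180 h = 180 kWh
Tier 1 (0–60 kWh): 60 × $0.31 = $18.6
Tier 2 (60–90 kWh): 30 × $0.35 = $10.5
Above 90 kWh: 90 × $0.39 = $35.1
Bill = $64.20

$64.20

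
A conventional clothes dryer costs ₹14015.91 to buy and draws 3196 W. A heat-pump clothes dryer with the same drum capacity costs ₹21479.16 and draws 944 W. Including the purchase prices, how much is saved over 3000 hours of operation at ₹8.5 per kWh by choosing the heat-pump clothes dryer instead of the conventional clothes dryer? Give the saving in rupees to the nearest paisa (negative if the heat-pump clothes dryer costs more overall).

conventional clothes dryer: ₹14015.91 + (3196/1000) kW × 3000 h × ₹8.5 = ₹14015.91 + ₹81498 = ₹95513.91
heat-pump clothes dryer: ₹21479.16 + (944/1000) kW × 3000 h × ₹8.5 = ₹21479.16 + ₹24072 = ₹45551.16
Saving = ₹95513.91 − ₹45551.16 = ₹49962.75

₹49962.75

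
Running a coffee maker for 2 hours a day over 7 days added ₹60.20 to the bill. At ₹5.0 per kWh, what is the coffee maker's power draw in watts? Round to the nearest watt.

860 W

Energy = ₹60.20 ÷ ₹5.0/kWh = 12.04 kWh
Runtime = 2 h/day × 7 days = 14 h
Power = 12.04 kWh ÷ 14 h = 0.86 kW = 860 W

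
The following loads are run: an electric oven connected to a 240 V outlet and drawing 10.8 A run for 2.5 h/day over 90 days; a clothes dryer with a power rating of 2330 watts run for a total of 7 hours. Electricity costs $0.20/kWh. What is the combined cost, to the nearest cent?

$119.90

electric oven: Power = 10.8 A × 240 V = 2592 W = 2.592 kW
electric oven: Runtime = 2.5 h/day × 90 days = 225 h
electric oven: 2.592 kW × 225 h = 583.2 kWh
clothes dryer: 2.33 kW × 7 h = 16.31 kWh
Total energy = 599.51 kWh
Cost = 599.51 × $0.20 = $119.90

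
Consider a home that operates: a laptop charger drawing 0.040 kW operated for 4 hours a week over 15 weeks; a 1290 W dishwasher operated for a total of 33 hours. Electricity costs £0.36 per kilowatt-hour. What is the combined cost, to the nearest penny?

laptop charger: Runtime = 4 h/week × 15 weeks = 60 h
laptop charger: 0.04 kW × 60 h = 2.4 kWh
dishwasher: 1.29 kW × 33 h = 42.57 kWh
Total energy = 44.97 kWh
Cost = 44.97 × £0.36 = £16.19

£16.19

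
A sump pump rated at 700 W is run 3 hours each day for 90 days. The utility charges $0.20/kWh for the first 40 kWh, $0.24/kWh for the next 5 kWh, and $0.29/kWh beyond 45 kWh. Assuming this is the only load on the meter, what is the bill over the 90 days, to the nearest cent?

$50.96

Runtime = 3 h/day × 90 days = 270 h
Energy = 0.7 kW × 270 h = 189 kWh
Tier 1 (0–40 kWh): 40 × $0.20 = $8
Tier 2 (40–45 kWh): 5 × $0.24 = $1.2
Above 45 kWh: 144 × $0.29 = $41.76
Bill = $50.96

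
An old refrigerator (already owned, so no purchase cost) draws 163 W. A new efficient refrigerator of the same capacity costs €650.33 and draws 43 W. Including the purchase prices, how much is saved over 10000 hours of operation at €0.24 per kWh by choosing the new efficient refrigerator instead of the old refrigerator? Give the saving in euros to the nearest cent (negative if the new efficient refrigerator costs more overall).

-€362.33

old refrigerator: €0.00 + (163/1000) kW × 10000 h × €0.24 = €0.00 + €391.2 = €391.2
new efficient refrigerator: €650.33 + (43/1000) kW × 10000 h × €0.24 = €650.33 + €103.2 = €753.53
Saving = €391.2 − €753.53 = −€362.33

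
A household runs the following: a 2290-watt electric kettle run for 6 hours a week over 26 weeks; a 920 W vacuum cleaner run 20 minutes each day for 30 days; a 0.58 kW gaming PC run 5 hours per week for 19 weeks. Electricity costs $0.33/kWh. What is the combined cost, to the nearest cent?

$139.11

electric kettle: Runtime = 6 h/week × 26 weeks = 156 h
electric kettle: 2.29 kW × 156 h = 357.24 kWh
vacuum cleaner: Runtime = 20 min × 30 = 600 min = 10 h
vacuum cleaner: 0.92 kW × 10 h = 9.2 kWh
gaming PC: Runtime = 5 h/week × 19 weeks = 95 h
gaming PC: 0.58 kW × 95 h = 55.1 kWh
Total energy = 421.54 kWh
Cost = 421.54 × $0.33 = $139.11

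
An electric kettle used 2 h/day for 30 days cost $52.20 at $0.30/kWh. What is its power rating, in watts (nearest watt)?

Energy = $52.20 ÷ $0.30/kWh = 174 kWh
Runtime = 2 h/day × 30 days = 60 h
Power = 174 kWh ÷ 60 h = 2.9 kW = 2900 W

2900 W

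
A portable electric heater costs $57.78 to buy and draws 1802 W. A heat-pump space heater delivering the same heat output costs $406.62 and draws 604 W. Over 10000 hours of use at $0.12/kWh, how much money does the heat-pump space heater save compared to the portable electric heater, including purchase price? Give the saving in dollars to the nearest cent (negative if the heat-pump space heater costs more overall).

$1088.76

portable electric heater: $57.78 + (1802/1000) kW × 10000 h × $0.12 = $57.78 + $2162.4 = $2220.18
heat-pump space heater: $406.62 + (604/1000) kW × 10000 h × $0.12 = $406.62 + $724.8 = $1131.42
Saving = $2220.18 − $1131.42 = $1088.76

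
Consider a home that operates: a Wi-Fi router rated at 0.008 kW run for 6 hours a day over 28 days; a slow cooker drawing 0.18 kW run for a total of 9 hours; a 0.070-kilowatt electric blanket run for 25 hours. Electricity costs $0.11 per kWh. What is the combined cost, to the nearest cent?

Wi-Fi router: Runtime = 6 h/day × 28 days = 168 h
Wi-Fi router: 0.008 kW × 168 h = 1.344 kWh
slow cooker: 0.18 kW × 9 h = 1.62 kWh
electric blanket: 0.07 kW × 25 h = 1.75 kWh
Total energy = 4.714 kWh
Cost = 4.714 × $0.11 = $0.52

$0.52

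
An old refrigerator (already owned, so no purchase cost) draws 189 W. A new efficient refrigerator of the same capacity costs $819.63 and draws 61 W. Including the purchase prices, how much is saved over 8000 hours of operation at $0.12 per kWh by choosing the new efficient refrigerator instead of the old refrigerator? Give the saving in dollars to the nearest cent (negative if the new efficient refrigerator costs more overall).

old refrigerator: $0.00 + (189/1000) kW × 8000 h × $0.12 = $0.00 + $181.44 = $181.44
new efficient refrigerator: $819.63 + (61/1000) kW × 8000 h × $0.12 = $819.63 + $58.56 = $878.19
Saving = $181.44 − $878.19 = −$696.75

-$696.75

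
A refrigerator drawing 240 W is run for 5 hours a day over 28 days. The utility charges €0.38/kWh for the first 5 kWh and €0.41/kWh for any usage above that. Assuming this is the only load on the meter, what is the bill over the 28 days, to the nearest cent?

€13.63

Runtime = 5 h/day × 28 days = 140 h
Energy = 0.24 kW × 140 h = 33.6 kWh
Tier 1 (0–5 kWh): 5 × €0.38 = €1.9
Above 5 kWh: 28.6 × €0.41 = €11.726
Bill = €13.63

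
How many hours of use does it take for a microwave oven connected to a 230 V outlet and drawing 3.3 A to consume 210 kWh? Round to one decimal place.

Power = 3.3 A × 230 V = 759 W = 0.759 kW
Hours = 210 kWh ÷ 0.759 kW = 276.7 h

276.7 h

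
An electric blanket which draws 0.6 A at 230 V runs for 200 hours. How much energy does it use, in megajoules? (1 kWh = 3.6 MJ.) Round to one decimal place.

Power = 0.6 A × 230 V = 138 W = 0.138 kW
Energy = 0.138 kW × 200 h = 27.6 kWh
= 27.6 × 3.6 MJ = 99.4 MJ

99.4 MJ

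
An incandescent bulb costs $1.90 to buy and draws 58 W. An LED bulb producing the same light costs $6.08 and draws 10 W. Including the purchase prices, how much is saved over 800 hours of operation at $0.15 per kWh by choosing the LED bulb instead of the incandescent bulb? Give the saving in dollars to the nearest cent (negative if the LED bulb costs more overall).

$1.58

incandescent bulb: $1.90 + (58/1000) kW × 800 h × $0.15 = $1.90 + $6.96 = $8.86
LED bulb: $6.08 + (10/1000) kW × 800 h × $0.15 = $6.08 + $1.2 = $7.28
Saving = $8.86 − $7.28 = $1.58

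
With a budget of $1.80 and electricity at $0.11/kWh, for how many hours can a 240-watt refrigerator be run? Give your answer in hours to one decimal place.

Energy available = $1.80 ÷ $0.11/kWh = 16.3636 kWh
Hours = 16.3636 kWh ÷ 0.24 kW = 68.2 h

68.2 h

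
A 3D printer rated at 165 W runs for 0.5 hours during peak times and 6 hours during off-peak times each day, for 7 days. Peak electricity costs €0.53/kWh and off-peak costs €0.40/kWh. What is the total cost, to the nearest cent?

Peak energy = 0.165 kW × 0.5 h × 7 = 0.5775 kWh
Off-peak energy = 0.165 kW × 6 h × 7 = 6.93 kWh
Cost = 0.5775 × €0.53 + 6.93 × €0.40 = €0.306075 + €2.772 = €3.08

€3.08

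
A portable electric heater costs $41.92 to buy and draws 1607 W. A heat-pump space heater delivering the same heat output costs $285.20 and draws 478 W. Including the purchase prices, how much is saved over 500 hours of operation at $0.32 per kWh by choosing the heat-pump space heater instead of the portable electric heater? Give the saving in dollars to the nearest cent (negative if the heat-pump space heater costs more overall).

portable electric heater: $41.92 + (1607/1000) kW × 500 h × $0.32 = $41.92 + $257.12 = $299.04
heat-pump space heater: $285.20 + (478/1000) kW × 500 h × $0.32 = $285.20 + $76.48 = $361.68
Saving = $299.04 − $361.68 = −$62.64

-$62.64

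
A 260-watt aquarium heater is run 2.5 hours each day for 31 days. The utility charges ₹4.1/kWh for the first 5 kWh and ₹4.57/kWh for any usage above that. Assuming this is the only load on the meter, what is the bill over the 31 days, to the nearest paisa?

Runtime = 2.5 h/day × 31 days = 77.5 h
Energy = 0.26 kW × 77.5 h = 20.15 kWh
Tier 1 (0–5 kWh): 5 × ₹4.1 = ₹20.5
Above 5 kWh: 15.15 × ₹4.57 = ₹69.2355
Bill = ₹89.74

₹89.74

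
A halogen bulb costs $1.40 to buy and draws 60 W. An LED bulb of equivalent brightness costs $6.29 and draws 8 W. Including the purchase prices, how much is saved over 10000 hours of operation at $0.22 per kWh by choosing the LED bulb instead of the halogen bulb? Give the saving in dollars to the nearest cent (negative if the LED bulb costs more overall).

halogen bulb: $1.40 + (60/1000) kW × 10000 h × $0.22 = $1.40 + $132 = $133.4
LED bulb: $6.29 + (8/1000) kW × 10000 h × $0.22 = $6.29 + $17.6 = $23.89
Saving = $133.4 − $23.89 = $109.51

$109.51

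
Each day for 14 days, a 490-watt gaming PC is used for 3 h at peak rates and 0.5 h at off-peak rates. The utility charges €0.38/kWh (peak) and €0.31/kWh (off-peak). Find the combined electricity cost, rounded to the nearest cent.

Peak energy = 0.49 kW × 3 h × 14 = 20.58 kWh
Off-peak energy = 0.49 kW × 0.5 h × 14 = 3.43 kWh
Cost = 20.58 × €0.38 + 3.43 × €0.31 = €7.8204 + €1.0633 = €8.88

€8.88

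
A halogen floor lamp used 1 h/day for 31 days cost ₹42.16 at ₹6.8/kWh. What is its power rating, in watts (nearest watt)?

200 W

Energy = ₹42.16 ÷ ₹6.8/kWh = 6.2 kWh
Runtime = 1 h/day × 31 days = 31 h
Power = 6.2 kWh ÷ 31 h = 0.2 kW = 200 W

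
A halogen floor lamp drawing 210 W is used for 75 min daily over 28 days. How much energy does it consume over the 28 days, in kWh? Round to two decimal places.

Runtime = 75 min × 28 = 2100 min = 35 h
Energy = 0.21 kW × 35 h = 7.35 kWh

7.35 kWh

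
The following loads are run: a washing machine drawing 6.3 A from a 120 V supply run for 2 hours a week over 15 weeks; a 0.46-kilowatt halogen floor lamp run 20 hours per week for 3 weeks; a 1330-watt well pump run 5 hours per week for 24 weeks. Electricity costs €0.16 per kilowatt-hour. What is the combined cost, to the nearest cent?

washing machine: Power = 6.3 A × 120 V = 756 W = 0.756 kW
washing machine: Runtime = 2 h/week × 15 weeks = 30 h
washing machine: 0.756 kW × 30 h = 22.68 kWh
halogen floor lamp: Runtime = 20 h/week × 3 weeks = 60 h
halogen floor lamp: 0.46 kW × 60 h = 27.6 kWh
well pump: Runtime = 5 h/week × 24 weeks = 120 h
well pump: 1.33 kW × 120 h = 159.6 kWh
Total energy = 209.88 kWh
Cost = 209.88 × €0.16 = €33.58

€33.58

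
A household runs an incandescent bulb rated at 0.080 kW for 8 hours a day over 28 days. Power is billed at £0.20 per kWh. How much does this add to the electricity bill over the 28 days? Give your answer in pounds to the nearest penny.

£3.58

Runtime = 8 h/day × 28 days = 224 h
Energy = 0.08 kW × 224 h = 17.92 kWh
Cost = 17.92 kWh × £0.20/kWh = £3.58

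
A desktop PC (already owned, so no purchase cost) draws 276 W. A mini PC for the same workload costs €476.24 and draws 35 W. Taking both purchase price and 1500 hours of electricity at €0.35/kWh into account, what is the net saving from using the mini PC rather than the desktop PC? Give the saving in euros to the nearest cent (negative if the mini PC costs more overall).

-€349.72

desktop PC: €0.00 + (276/1000) kW × 1500 h × €0.35 = €0.00 + €144.9 = €144.9
mini PC: €476.24 + (35/1000) kW × 1500 h × €0.35 = €476.24 + €18.375 = €494.615
Saving = €144.9 − €494.615 = −€349.715 → -€349.72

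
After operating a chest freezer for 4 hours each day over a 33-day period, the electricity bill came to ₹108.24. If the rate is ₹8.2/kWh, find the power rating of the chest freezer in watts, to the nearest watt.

Energy = ₹108.24 ÷ ₹8.2/kWh = 13.2 kWh
Runtime = 4 h/day × 33 days = 132 h
Power = 13.2 kWh ÷ 132 h = 0.1 kW = 100 W

100 W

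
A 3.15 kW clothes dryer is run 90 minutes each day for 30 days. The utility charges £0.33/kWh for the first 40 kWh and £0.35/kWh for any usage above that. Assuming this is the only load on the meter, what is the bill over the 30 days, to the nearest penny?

£48.81

Runtime = 90 min × 30 = 2700 min = 45 h
Energy = 3.15 kW × 45 h = 141.75 kWh
Tier 1 (0–40 kWh): 40 × £0.33 = £13.2
Above 40 kWh: 101.75 × £0.35 = £35.6125
Bill = £48.81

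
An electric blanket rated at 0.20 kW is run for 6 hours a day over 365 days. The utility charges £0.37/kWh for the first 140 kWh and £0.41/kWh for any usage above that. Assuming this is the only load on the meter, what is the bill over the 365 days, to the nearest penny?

£173.98

Runtime = 6 h/day × 365 days = 2190 h
Energy = 0.2 kW × 2190 h = 438 kWh
Tier 1 (0–140 kWh): 140 × £0.37 = £51.8
Above 140 kWh: 298 × £0.41 = £122.18
Bill = £173.98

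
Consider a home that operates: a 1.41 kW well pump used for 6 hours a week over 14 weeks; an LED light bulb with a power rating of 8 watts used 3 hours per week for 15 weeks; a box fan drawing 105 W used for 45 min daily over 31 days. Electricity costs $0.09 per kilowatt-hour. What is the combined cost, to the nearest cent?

$10.91

well pump: Runtime = 6 h/week × 14 weeks = 84 h
well pump: 1.41 kW × 84 h = 118.44 kWh
LED light bulb: Runtime = 3 h/week × 15 weeks = 45 h
LED light bulb: 0.008 kW × 45 h = 0.36 kWh
box fan: Runtime = 45 min × 31 = 1395 min = 23.25 h
box fan: 0.105 kW × 23.25 h = 2.44125 kWh
Total energy = 121.24125 kWh
Cost = 121.24125 × $0.09 = $10.91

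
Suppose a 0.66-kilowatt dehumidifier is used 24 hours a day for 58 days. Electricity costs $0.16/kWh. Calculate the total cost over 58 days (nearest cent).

Runtime = 24 h × 58 = 1392 h
Energy = 0.66 kW × 1392 h = 918.72 kWh
Cost = 918.72 kWh × $0.16/kWh = $147.00

$147.00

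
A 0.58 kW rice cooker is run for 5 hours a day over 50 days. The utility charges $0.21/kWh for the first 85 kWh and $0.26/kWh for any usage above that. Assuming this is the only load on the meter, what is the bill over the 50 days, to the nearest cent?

$33.45

Runtime = 5 h/day × 50 days = 250 h
Energy = 0.58 kW × 250 h = 145 kWh
Tier 1 (0–85 kWh): 85 × $0.21 = $17.85
Above 85 kWh: 60 × $0.26 = $15.6
Bill = $33.45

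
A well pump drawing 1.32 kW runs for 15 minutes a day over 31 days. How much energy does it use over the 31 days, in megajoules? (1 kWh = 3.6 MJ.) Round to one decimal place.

36.8 MJ

Runtime = 15 min × 31 = 465 min = 7.75 h
Energy = 1.32 kW × 7.75 h = 10.23 kWh
= 10.23 × 3.6 MJ = 36.8 MJ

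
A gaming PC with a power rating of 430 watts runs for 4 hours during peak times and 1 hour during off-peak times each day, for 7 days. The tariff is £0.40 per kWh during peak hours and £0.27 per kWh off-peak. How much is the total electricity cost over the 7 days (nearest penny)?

Peak energy = 0.43 kW × 4 h × 7 = 12.04 kWh
Off-peak energy = 0.43 kW × 1 h × 7 = 3.01 kWh
Cost = 12.04 × £0.40 + 3.01 × £0.27 = £4.816 + £0.8127 = £5.63

£5.63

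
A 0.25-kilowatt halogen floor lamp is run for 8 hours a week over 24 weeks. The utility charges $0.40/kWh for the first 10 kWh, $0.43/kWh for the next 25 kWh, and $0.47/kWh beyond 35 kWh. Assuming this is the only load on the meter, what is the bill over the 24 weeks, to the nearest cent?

Runtime = 8 h/week × 24 weeks = 192 h
Energy = 0.25 kW × 192 h = 48 kWh
Tier 1 (0–10 kWh): 10 × $0.40 = $4
Tier 2 (10–35 kWh): 25 × $0.43 = $10.75
Above 35 kWh: 13 × $0.47 = $6.11
Bill = $20.86

$20.86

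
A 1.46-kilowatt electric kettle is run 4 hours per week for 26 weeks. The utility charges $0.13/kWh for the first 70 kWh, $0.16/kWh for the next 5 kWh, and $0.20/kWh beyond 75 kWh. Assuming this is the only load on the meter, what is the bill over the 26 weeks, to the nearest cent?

$25.27

Runtime = 4 h/week × 26 weeks = 104 h
Energy = 1.46 kW × 104 h = 151.84 kWh
Tier 1 (0–70 kWh): 70 × $0.13 = $9.1
Tier 2 (70–75 kWh): 5 × $0.16 = $0.8
Above 75 kWh: 76.84 × $0.20 = $15.368
Bill = $25.27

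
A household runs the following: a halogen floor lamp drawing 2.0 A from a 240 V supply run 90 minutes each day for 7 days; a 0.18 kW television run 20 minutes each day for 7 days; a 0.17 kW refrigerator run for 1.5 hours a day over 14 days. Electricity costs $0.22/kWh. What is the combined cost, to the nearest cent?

$1.99

halogen floor lamp: Power = 2.0 A × 240 V = 480 W = 0.48 kW
halogen floor lamp: Runtime = 90 min × 7 = 630 min = 10.5 h
halogen floor lamp: 0.48 kW × 10.5 h = 5.04 kWh
television: Runtime = 20 min × 7 = 140 min = 2.333333… h
television: 0.18 kW × 2.333333… h = 0.42 kWh
refrigerator: Runtime = 1.5 h/day × 14 days = 21 h
refrigerator: 0.17 kW × 21 h = 3.57 kWh
Total energy = 9.03 kWh
Cost = 9.03 × $0.22 = $1.99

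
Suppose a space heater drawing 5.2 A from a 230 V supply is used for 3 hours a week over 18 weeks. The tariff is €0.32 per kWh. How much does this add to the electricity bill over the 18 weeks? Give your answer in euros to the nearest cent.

€20.67

Power = 5.2 A × 230 V = 1196 W = 1.196 kW
Runtime = 3 h/week × 18 weeks = 54 h
Energy = 1.196 kW × 54 h = 64.584 kWh
Cost = 64.584 kWh × €0.32/kWh = €20.67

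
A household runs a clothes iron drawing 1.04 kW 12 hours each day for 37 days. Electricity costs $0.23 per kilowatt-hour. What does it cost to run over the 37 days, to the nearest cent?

$106.20

Runtime = 12 h/day × 37 days = 444 h
Energy = 1.04 kW × 444 h = 461.76 kWh
Cost = 461.76 kWh × $0.23/kWh = $106.20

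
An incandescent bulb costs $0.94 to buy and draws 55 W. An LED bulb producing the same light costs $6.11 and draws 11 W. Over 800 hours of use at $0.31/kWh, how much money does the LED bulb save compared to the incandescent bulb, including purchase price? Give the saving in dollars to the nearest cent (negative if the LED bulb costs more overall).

incandescent bulb: $0.94 + (55/1000) kW × 800 h × $0.31 = $0.94 + $13.64 = $14.58
LED bulb: $6.11 + (11/1000) kW × 800 h × $0.31 = $6.11 + $2.728 = $8.838
Saving = $14.58 − $8.838 = $5.742 → $5.74

$5.74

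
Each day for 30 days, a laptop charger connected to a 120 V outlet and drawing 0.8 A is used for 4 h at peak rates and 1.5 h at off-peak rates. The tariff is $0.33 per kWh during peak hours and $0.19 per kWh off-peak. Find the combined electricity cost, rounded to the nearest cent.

$4.62

Power = 0.8 A × 120 V = 96 W = 0.096 kW
Peak energy = 0.096 kW × 4 h × 30 = 11.52 kWh
Off-peak energy = 0.096 kW × 1.5 h × 30 = 4.32 kWh
Cost = 11.52 × $0.33 + 4.32 × $0.19 = $3.8016 + $0.8208 = $4.62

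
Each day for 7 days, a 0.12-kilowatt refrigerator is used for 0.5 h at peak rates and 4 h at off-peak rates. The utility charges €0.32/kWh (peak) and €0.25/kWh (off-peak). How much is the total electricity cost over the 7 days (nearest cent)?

€0.97

Peak energy = 0.12 kW × 0.5 h × 7 = 0.42 kWh
Off-peak energy = 0.12 kW × 4 h × 7 = 3.36 kWh
Cost = 0.42 × €0.32 + 3.36 × €0.25 = €0.1344 + €0.84 = €0.97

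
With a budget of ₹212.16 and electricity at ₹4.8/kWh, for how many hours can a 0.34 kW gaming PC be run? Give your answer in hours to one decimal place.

130.0 h

Energy available = ₹212.16 ÷ ₹4.8/kWh = 44.2 kWh
Hours = 44.2 kWh ÷ 0.34 kW = 130.0 h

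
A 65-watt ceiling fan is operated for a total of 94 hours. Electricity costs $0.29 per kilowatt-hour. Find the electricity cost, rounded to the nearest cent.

$1.77

Energy = 0.065 kW × 94 h = 6.11 kWh
Cost = 6.11 kWh × $0.29/kWh = $1.77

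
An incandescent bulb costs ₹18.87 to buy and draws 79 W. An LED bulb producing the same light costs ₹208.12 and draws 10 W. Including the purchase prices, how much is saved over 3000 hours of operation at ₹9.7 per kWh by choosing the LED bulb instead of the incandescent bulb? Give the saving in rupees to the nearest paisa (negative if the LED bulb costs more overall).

₹1818.65

incandescent bulb: ₹18.87 + (79/1000) kW × 3000 h × ₹9.7 = ₹18.87 + ₹2298.9 = ₹2317.77
LED bulb: ₹208.12 + (10/1000) kW × 3000 h × ₹9.7 = ₹208.12 + ₹291 = ₹499.12
Saving = ₹2317.77 − ₹499.12 = ₹1818.65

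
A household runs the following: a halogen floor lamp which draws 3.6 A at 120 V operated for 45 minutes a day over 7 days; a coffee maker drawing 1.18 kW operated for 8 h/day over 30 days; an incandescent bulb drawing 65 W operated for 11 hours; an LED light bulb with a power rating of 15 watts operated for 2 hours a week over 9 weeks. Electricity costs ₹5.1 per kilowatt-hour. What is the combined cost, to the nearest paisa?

halogen floor lamp: Power = 3.6 A × 120 V = 432 W = 0.432 kW
halogen floor lamp: Runtime = 45 min × 7 = 315 min = 5.25 h
halogen floor lamp: 0.432 kW × 5.25 h = 2.268 kWh
coffee maker: Runtime = 8 h/day × 30 days = 240 h
coffee maker: 1.18 kW × 240 h = 283.2 kWh
incandescent bulb: 0.065 kW × 11 h = 0.715 kWh
LED light bulb: Runtime = 2 h/week × 9 weeks = 18 h
LED light bulb: 0.015 kW × 18 h = 0.27 kWh
Total energy = 286.453 kWh
Cost = 286.453 × ₹5.1 = ₹1460.91

₹1460.91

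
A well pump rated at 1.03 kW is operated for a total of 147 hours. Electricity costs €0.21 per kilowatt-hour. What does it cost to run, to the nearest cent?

€31.80

Energy = 1.03 kW × 147 h = 151.41 kWh
Cost = 151.41 kWh × €0.21/kWh = €31.80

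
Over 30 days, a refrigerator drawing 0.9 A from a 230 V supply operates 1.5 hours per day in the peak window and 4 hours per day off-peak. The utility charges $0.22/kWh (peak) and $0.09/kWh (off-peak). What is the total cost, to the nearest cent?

Power = 0.9 A × 230 V = 207 W = 0.207 kW
Peak energy = 0.207 kW × 1.5 h × 30 = 9.315 kWh
Off-peak energy = 0.207 kW × 4 h × 30 = 24.84 kWh
Cost = 9.315 × $0.22 + 24.84 × $0.09 = $2.0493 + $2.2356 = $4.28

$4.28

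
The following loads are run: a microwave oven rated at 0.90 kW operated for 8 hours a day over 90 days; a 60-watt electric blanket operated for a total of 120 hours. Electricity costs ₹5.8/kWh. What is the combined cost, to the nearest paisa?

₹3800.16

microwave oven: Runtime = 8 h/day × 90 days = 720 h
microwave oven: 0.9 kW × 720 h = 648 kWh
electric blanket: 0.06 kW × 120 h = 7.2 kWh
Total energy = 655.2 kWh
Cost = 655.2 × ₹5.8 = ₹3800.16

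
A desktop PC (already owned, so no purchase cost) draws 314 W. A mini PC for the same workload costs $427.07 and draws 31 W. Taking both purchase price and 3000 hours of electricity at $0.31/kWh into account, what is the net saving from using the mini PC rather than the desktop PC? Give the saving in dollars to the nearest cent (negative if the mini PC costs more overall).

-$163.88

desktop PC: $0.00 + (314/1000) kW × 3000 h × $0.31 = $0.00 + $292.02 = $292.02
mini PC: $427.07 + (31/1000) kW × 3000 h × $0.31 = $427.07 + $28.83 = $455.9
Saving = $292.02 − $455.9 = −$163.88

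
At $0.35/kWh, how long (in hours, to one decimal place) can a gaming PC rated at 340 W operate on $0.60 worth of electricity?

5.0 h

Energy available = $0.60 ÷ $0.35/kWh = 1.7143 kWh
Hours = 1.7143 kWh ÷ 0.34 kW = 5.0 h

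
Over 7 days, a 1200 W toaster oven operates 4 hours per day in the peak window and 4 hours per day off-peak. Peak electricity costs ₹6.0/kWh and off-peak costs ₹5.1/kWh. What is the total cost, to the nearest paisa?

₹372.96

Peak energy = 1.2 kW × 4 h × 7 = 33.6 kWh
Off-peak energy = 1.2 kW × 4 h × 7 = 33.6 kWh
Cost = 33.6 × ₹6.0 + 33.6 × ₹5.1 = ₹201.6 + ₹171.36 = ₹372.96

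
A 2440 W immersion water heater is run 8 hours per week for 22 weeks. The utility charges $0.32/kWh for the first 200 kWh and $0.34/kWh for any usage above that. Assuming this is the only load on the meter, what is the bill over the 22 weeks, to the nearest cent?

$142.01

Runtime = 8 h/week × 22 weeks = 176 h
Energy = 2.44 kW × 176 h = 429.44 kWh
Tier 1 (0–200 kWh): 200 × $0.32 = $64
Above 200 kWh: 229.44 × $0.34 = $78.0096
Bill = $142.01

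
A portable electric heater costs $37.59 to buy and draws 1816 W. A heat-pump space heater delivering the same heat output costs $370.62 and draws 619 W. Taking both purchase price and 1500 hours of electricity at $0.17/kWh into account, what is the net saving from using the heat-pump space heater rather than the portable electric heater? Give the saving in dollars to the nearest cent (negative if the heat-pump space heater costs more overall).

-$27.80

portable electric heater: $37.59 + (1816/1000) kW × 1500 h × $0.17 = $37.59 + $463.08 = $500.67
heat-pump space heater: $370.62 + (619/1000) kW × 1500 h × $0.17 = $370.62 + $157.845 = $528.465
Saving = $500.67 − $528.465 = −$27.795 → -$27.80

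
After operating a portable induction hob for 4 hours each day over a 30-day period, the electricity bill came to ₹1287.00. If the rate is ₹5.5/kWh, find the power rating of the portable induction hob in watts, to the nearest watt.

Energy = ₹1287.00 ÷ ₹5.5/kWh = 234 kWh
Runtime = 4 h/day × 30 days = 120 h
Power = 234 kWh ÷ 120 h = 1.95 kW = 1950 W

1950 W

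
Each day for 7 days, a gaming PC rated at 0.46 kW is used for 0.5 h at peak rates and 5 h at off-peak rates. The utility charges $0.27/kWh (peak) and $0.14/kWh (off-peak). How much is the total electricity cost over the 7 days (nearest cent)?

$2.69

Peak energy = 0.46 kW × 0.5 h × 7 = 1.61 kWh
Off-peak energy = 0.46 kW × 5 h × 7 = 16.1 kWh
Cost = 1.61 × $0.27 + 16.1 × $0.14 = $0.4347 + $2.254 = $2.69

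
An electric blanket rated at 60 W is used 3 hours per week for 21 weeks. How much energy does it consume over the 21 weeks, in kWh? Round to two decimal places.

3.78 kWh

Runtime = 3 h/week × 21 weeks = 63 h
Energy = 0.06 kW × 63 h = 3.78 kWh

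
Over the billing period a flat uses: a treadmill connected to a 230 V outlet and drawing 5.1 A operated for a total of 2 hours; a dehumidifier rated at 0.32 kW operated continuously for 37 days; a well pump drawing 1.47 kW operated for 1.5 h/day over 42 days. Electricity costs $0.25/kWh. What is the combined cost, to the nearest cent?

treadmill: Power = 5.1 A × 230 V = 1173 W = 1.173 kW
treadmill: 1.173 kW × 2 h = 2.346 kWh
dehumidifier: Runtime = 24 h × 37 = 888 h
dehumidifier: 0.32 kW × 888 h = 284.16 kWh
well pump: Runtime = 1.5 h/day × 42 days = 63 h
well pump: 1.47 kW × 63 h = 92.61 kWh
Total energy = 379.116 kWh
Cost = 379.116 × $0.25 = $94.78

$94.78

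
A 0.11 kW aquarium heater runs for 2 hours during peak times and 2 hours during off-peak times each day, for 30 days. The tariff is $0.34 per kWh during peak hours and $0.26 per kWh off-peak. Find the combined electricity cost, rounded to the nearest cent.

$3.96

Peak energy = 0.11 kW × 2 h × 30 = 6.6 kWh
Off-peak energy = 0.11 kW × 2 h × 30 = 6.6 kWh
Cost = 6.6 × $0.34 + 6.6 × $0.26 = $2.244 + $1.716 = $3.96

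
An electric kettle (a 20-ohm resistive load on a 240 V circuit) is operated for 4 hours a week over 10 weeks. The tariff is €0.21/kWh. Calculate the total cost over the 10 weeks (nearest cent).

€24.19

Power = V²/R = 240²/20 = 2880 W = 2.88 kW
Runtime = 4 h/week × 10 weeks = 40 h
Energy = 2.88 kW × 40 h = 115.2 kWh
Cost = 115.2 kWh × €0.21/kWh = €24.19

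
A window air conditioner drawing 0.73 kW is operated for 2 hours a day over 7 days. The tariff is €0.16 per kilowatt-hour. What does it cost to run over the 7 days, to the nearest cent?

€1.64

Runtime = 2 h/day × 7 days = 14 h
Energy = 0.73 kW × 14 h = 10.22 kWh
Cost = 10.22 kWh × €0.16/kWh = €1.64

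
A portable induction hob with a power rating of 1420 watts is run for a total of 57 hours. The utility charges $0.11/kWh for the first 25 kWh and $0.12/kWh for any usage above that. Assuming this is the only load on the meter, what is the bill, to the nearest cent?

$9.46

Energy = 1.42 kW × 57 h = 80.94 kWh
Tier 1 (0–25 kWh): 25 × $0.11 = $2.75
Above 25 kWh: 55.94 × $0.12 = $6.7128
Bill = $9.46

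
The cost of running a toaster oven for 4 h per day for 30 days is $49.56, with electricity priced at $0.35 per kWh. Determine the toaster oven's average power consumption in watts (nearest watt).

Energy = $49.56 ÷ $0.35/kWh = 141.6 kWh
Runtime = 4 h/day × 30 days = 120 h
Power = 141.6 kWh ÷ 120 h = 1.18 kW = 1180 W

1180 W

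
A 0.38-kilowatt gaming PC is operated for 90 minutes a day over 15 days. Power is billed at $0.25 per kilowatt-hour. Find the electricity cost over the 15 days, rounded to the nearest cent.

$2.14

Runtime = 90 min × 15 = 1350 min = 22.5 h
Energy = 0.38 kW × 22.5 h = 8.55 kWh
Cost = 8.55 kWh × $0.25/kWh = $2.14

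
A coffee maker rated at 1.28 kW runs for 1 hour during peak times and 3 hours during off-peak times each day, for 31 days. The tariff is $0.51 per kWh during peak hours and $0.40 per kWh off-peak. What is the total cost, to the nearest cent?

Peak energy = 1.28 kW × 1 h × 31 = 39.68 kWh
Off-peak energy = 1.28 kW × 3 h × 31 = 119.04 kWh
Cost = 39.68 × $0.51 + 119.04 × $0.40 = $20.2368 + $47.616 = $67.85

$67.85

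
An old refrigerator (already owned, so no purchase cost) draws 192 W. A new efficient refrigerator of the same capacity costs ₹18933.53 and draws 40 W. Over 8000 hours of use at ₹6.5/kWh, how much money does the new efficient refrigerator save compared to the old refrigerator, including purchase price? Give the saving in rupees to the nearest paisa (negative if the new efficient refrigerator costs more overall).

old refrigerator: ₹0.00 + (192/1000) kW × 8000 h × ₹6.5 = ₹0.00 + ₹9984 = ₹9984
new efficient refrigerator: ₹18933.53 + (40/1000) kW × 8000 h × ₹6.5 = ₹18933.53 + ₹2080 = ₹21013.53
Saving = ₹9984 − ₹21013.53 = −₹11029.53

-₹11029.53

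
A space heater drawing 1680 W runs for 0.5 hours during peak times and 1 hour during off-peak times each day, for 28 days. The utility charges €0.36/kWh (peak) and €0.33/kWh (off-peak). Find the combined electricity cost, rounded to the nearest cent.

Peak energy = 1.68 kW × 0.5 h × 28 = 23.52 kWh
Off-peak energy = 1.68 kW × 1 h × 28 = 47.04 kWh
Cost = 23.52 × €0.36 + 47.04 × €0.33 = €8.4672 + €15.5232 = €23.99

€23.99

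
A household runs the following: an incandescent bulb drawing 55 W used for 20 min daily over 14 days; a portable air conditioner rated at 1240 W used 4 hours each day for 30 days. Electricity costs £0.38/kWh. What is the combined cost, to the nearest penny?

incandescent bulb: Runtime = 20 min × 14 = 280 min = 4.666666… h
incandescent bulb: 0.055 kW × 4.666666… h = 0.256666… kWh
portable air conditioner: Runtime = 4 h/day × 30 days = 120 h
portable air conditioner: 1.24 kW × 120 h = 148.8 kWh
Total energy = 149.056666… kWh
Cost = 149.056666… × £0.38 = £56.64

£56.64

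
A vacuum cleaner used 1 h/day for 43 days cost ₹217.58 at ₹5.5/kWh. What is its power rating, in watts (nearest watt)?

Energy = ₹217.58 ÷ ₹5.5/kWh = 39.56 kWh
Runtime = 1 h/day × 43 days = 43 h
Power = 39.56 kWh ÷ 43 h = 0.92 kW = 920 W

920 W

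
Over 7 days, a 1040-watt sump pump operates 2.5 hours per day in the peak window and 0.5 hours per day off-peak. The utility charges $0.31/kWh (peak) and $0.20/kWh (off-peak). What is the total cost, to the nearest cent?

Peak energy = 1.04 kW × 2.5 h × 7 = 18.2 kWh
Off-peak energy = 1.04 kW × 0.5 h × 7 = 3.64 kWh
Cost = 18.2 × $0.31 + 3.64 × $0.20 = $5.642 + $0.728 = $6.37

$6.37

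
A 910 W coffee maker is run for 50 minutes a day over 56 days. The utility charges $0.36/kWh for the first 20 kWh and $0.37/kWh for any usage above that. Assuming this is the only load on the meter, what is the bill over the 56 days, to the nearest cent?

$15.51

Runtime = 50 min × 56 = 2800 min = 46.666666… h
Energy = 0.91 kW × 46.666666… h = 42.466666… kWh
Tier 1 (0–20 kWh): 20 × $0.36 = $7.2
Above 20 kWh: 22.466666… × $0.37 = $8.312666…
Bill = $15.51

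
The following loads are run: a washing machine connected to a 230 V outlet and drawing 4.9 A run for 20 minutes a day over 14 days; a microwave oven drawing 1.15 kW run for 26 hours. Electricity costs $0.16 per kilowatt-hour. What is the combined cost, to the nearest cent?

$5.63

washing machine: Power = 4.9 A × 230 V = 1127 W = 1.127 kW
washing machine: Runtime = 20 min × 14 = 280 min = 4.666666… h
washing machine: 1.127 kW × 4.666666… h = 5.259333… kWh
microwave oven: 1.15 kW × 26 h = 29.9 kWh
Total energy = 35.159333… kWh
Cost = 35.159333… × $0.16 = $5.63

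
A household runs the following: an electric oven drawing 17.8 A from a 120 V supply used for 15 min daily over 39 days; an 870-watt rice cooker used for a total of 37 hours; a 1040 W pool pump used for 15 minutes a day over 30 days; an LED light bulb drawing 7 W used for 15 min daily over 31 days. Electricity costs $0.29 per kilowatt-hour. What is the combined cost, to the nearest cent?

$17.65

electric oven: Power = 17.8 A × 120 V = 2136 W = 2.136 kW
electric oven: Runtime = 15 min × 39 = 585 min = 9.75 h
electric oven: 2.136 kW × 9.75 h = 20.826 kWh
rice cooker: 0.87 kW × 37 h = 32.19 kWh
pool pump: Runtime = 15 min × 30 = 450 min = 7.5 h
pool pump: 1.04 kW × 7.5 h = 7.8 kWh
LED light bulb: Runtime = 15 min × 31 = 465 min = 7.75 h
LED light bulb: 0.007 kW × 7.75 h = 0.05425 kWh
Total energy = 60.87025 kWh
Cost = 60.87025 × $0.29 = $17.65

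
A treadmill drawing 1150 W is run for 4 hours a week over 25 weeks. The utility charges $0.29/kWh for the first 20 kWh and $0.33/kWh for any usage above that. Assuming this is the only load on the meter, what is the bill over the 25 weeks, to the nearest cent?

$37.15

Runtime = 4 h/week × 25 weeks = 100 h
Energy = 1.15 kW × 100 h = 115 kWh
Tier 1 (0–20 kWh): 20 × $0.29 = $5.8
Above 20 kWh: 95 × $0.33 = $31.35
Bill = $37.15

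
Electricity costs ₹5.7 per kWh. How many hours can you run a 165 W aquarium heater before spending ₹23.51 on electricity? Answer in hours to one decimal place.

25.0 h

Energy available = ₹23.51 ÷ ₹5.7/kWh = 4.1246 kWh
Hours = 4.1246 kWh ÷ 0.165 kW = 25.0 h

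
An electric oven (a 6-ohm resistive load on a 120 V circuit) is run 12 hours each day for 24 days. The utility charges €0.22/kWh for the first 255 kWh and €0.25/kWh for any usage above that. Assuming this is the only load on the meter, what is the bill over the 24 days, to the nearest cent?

Power = V²/R = 120²/6 = 2400 W = 2.4 kW
Runtime = 12 h/day × 24 days = 288 h
Energy = 2.4 kW × 288 h = 691.2 kWh
Tier 1 (0–255 kWh): 255 × €0.22 = €56.1
Above 255 kWh: 436.2 × €0.25 = €109.05
Bill = €165.15

€165.15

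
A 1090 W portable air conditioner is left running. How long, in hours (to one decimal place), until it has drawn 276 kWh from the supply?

253.2 h

Hours = 276 kWh ÷ 1.09 kW = 253.2 h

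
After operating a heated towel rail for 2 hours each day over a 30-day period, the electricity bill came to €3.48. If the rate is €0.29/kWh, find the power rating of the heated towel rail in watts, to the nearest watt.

Energy = €3.48 ÷ €0.29/kWh = 12 kWh
Runtime = 2 h/day × 30 days = 60 h
Power = 12 kWh ÷ 60 h = 0.2 kW = 200 W

200 W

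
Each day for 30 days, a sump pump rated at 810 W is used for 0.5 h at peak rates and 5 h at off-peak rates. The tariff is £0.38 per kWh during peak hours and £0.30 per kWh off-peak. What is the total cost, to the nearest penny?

Peak energy = 0.81 kW × 0.5 h × 30 = 12.15 kWh
Off-peak energy = 0.81 kW × 5 h × 30 = 121.5 kWh
Cost = 12.15 × £0.38 + 121.5 × £0.30 = £4.617 + £36.45 = £41.07

£41.07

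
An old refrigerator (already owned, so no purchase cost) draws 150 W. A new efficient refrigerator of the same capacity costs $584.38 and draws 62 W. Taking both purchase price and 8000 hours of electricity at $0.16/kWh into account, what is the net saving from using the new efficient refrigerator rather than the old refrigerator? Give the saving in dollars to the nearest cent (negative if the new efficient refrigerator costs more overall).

old refrigerator: $0.00 + (150/1000) kW × 8000 h × $0.16 = $0.00 + $192 = $192
new efficient refrigerator: $584.38 + (62/1000) kW × 8000 h × $0.16 = $584.38 + $79.36 = $663.74
Saving = $192 − $663.74 = −$471.74

-$471.74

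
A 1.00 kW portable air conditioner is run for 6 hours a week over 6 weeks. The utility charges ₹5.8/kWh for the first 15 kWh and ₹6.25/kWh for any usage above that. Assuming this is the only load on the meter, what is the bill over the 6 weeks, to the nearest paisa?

Runtime = 6 h/week × 6 weeks = 36 h
Energy = 1 kW × 36 h = 36 kWh
Tier 1 (0–15 kWh): 15 × ₹5.8 = ₹87
Above 15 kWh: 21 × ₹6.25 = ₹131.25
Bill = ₹218.25

₹218.25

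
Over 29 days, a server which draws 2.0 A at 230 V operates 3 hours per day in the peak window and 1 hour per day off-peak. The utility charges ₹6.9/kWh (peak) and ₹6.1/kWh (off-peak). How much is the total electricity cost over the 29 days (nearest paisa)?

Power = 2.0 A × 230 V = 460 W = 0.46 kW
Peak energy = 0.46 kW × 3 h × 29 = 40.02 kWh
Off-peak energy = 0.46 kW × 1 h × 29 = 13.34 kWh
Cost = 40.02 × ₹6.9 + 13.34 × ₹6.1 = ₹276.138 + ₹81.374 = ₹357.51

₹357.51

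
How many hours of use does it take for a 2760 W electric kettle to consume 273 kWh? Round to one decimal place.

98.9 h

Hours = 273 kWh ÷ 2.76 kW = 98.9 h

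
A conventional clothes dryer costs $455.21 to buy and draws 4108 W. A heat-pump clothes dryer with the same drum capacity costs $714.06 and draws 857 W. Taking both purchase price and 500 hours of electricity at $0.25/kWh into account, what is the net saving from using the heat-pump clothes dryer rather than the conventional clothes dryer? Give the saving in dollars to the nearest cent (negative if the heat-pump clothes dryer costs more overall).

$147.53

conventional clothes dryer: $455.21 + (4108/1000) kW × 500 h × $0.25 = $455.21 + $513.5 = $968.71
heat-pump clothes dryer: $714.06 + (857/1000) kW × 500 h × $0.25 = $714.06 + $107.125 = $821.185
Saving = $968.71 − $821.185 = $147.525 → $147.53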